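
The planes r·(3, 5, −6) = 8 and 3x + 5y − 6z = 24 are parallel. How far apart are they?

Both planes have normal n = (3, 5, −6), |n| = √70. Any point on the first plane is at distance |24 − 8|/|n| = 16/√70 = 8√70/35 from the second.

8√70/35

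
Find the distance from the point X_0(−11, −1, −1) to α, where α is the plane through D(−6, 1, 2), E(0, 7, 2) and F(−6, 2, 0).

DE = (6, 6, 0) and DF = (0, 1, −2), so a normal is n = DE × DF = (−12, 12, 6).
n = (−12, 12, 6); n·P − 96 = 18; |n| = 18; distance = 18/18 = 1.

1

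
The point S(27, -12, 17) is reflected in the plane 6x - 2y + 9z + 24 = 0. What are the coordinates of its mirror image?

With n = (6, -2, 9), the signed offset is (n·S − (-24))/|n|² = 363/121 = 3.
S' = S − 2t·n = (27, -12, 17) − 6·(6, -2, 9) = (-9, 0, -37).

(-9, 0, -37)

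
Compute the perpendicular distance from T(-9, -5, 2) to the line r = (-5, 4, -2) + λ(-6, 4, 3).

Direction vector d = (-6, 4, 3).
AP = (-4, -9, 4); AP·d = 0, |AP|² = 113, |d|² = 61.
distance² = |AP|² − (AP·d)²/|d|² = 113 − 0/61 = 113, so the distance is √113.

√113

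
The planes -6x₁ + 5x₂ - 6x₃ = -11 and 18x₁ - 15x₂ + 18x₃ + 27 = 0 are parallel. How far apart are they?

20/√97

Divide the second equation by -3 to match normals: -6x₁ + 5x₂ - 6x₃ = 9.
With common normal n = (-6, 5, -6) (|n| = √97), the distance is |(-11) − 9|/|n| = 20/√97.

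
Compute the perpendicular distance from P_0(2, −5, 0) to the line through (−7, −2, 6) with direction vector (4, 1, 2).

√105

Direction vector d = (4, 1, 2).
AP = (9, −3, −6); AP·d = 21, |AP|² = 126, |d|² = 21.
distance² = |AP|² − (AP·d)²/|d|² = 126 − 441/21 = 105, so the distance is √105.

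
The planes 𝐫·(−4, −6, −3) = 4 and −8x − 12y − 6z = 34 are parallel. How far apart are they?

13√61/61

Divide the second equation by 2 to match normals: −4x − 6y − 3z = 17.
Both planes have normal n = (−4, −6, −3), |n| = √61. Any point on the first plane is at distance |17 − 4|/|n| = 13/√61 from the second.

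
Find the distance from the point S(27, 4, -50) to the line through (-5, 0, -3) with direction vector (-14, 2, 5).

6√34

Direction vector d = (-14, 2, 5).
AP = (32, 4, -47), and AP × d = (114, 498, 120).
|AP × d|² = 275400 and |d|² = 225, so the distance is √(275400/225) = √1224 = 6√34.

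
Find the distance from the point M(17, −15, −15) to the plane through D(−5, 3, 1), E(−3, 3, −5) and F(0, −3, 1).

DE = (2, 0, −6) and DF = (5, −6, 0), so a normal is n = DE × DF = (−36, −30, −12).
Then n·(17, −15, −15) − 78 = −60.
|n| = √(1296 + 900 + 144) = 6√65, so the distance is |-60|/(6√65) = 2√65/13.

2√65/13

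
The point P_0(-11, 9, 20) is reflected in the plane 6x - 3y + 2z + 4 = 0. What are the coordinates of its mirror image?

(1, 3, 24)

With n = (6, -3, 2), the signed offset is (n·P_0 − (-4))/|n|² = -49/49 = -1.
P_0' = P_0 − 2t·n = (-11, 9, 20) − (-2)·(6, -3, 2) = (1, 3, 24).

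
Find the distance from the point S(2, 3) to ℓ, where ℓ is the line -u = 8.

10

d = |(-1)·2 + 0·3 − 8| / √(1 + 0) = |-10|/1 = 10.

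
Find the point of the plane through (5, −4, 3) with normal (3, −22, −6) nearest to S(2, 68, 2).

The perpendicular from S has direction n = (3, −22, −6): r = (2, 68, 2) + μ(3, −22, −6).
Substitute into the plane: n·(S + μn) = 85 gives -1502 + 529μ = 85, so μ = 3.
Foot = (2, 68, 2) + 3·(3, −22, −6) = (11, 2, −16).

(11, 2, -16)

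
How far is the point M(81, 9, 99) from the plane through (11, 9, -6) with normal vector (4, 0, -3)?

The plane has equation n·(r − (11, 9, -6)) = 0, i.e. n·r = 62.
Then n·(81, 9, 99) - 62 = -35.
|n| = √(16 + 0 + 9) = 5, so the distance is |-35|/5 = 7.

7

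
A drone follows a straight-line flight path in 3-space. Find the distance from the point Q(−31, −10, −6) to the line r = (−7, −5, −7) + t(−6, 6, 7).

Direction vector d = (−6, 6, 7).
AP = (−24, −5, 1); AP·d = 121, |AP|² = 602, |d|² = 121.
distance² = |AP|² − (AP·d)²/|d|² = 602 − 14641/121 = 481, so the distance is √481.

√481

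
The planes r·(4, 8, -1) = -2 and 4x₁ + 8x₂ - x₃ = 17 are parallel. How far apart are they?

19/9

With common normal n = (4, 8, -1) (|n| = 9), the distance is |(-2) − 17|/|n| = 19/9.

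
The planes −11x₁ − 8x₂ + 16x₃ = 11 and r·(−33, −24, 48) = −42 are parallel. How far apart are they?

Divide the second equation by 3 to match normals: −11x₁ − 8x₂ + 16x₃ = -14.
Both planes have normal n = (−11, −8, 16), |n| = 21. Any point on the first plane is at distance |(-14) − 11|/|n| = 25/21 from the second.

25/21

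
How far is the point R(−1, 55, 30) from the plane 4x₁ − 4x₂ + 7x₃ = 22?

4

n = (4, −4, 7); n·P − 22 = -36; |n| = 9; distance = 36/9 = 4.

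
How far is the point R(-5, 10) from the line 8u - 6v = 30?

d = |8·(-5) + (-6)·10 − 30| / √(64 + 36) = |-130|/10 = 13.

13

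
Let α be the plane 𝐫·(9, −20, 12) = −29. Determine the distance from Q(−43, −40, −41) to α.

2

Normal vector n = (9, −20, 12), and n·(−43, −40, −41) − (−29) = −50.
|n| = √(81 + 400 + 144) = 25, so the distance is |-50|/25 = 2.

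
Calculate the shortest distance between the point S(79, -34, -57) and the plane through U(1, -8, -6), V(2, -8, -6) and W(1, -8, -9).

26

UV = (1, 0, 0) and UW = (0, 0, -3), so a normal is n = UV × UW = (0, 3, 0).
Then n·(79, -34, -57) - (-24) = -78.
|n| = √(0 + 9 + 0) = 3, so the distance is |-78|/3 = 26.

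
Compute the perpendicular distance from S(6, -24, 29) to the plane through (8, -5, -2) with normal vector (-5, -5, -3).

The plane has equation n·(r − (8, -5, -2)) = 0, i.e. n·r = -9.
Then n·(6, -24, 29) - (-9) = 12.
|n| = √(25 + 25 + 9) = √59, so the distance is |12|/√59 = 12√59/59.

12√59/59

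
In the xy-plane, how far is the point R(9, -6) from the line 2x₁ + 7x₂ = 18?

The normal to the line is n = (2, 7) with |n| = √53.
|n·R − 18| = |-24 − 18| = 42, so the distance is 42/√53 = 42√53/53.

42√53/53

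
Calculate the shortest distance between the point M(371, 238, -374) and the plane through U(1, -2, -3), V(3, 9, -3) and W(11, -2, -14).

UV = (2, 11, 0) and UW = (10, 0, -11), so a normal is n = UV × UW = (-121, 22, -110).
Then n·(371, 238, -374) - 165 = 1320.
|n| = √(14641 + 484 + 12100) = 165, so the distance is |1320|/165 = 8.

8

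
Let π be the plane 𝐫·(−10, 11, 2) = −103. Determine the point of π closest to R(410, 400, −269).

The perpendicular from R has direction n = (−10, 11, 2): r = (410, 400, −269) + μ(−10, 11, 2).
Substitute into the plane: n·(R + μn) = -103 gives -238 + 225μ = -103, so μ = 3/5.
Foot = (410, 400, −269) + (3/5)·(−10, 11, 2) = (404, 2033/5, −1339/5).

(404, 2033/5, -1339/5)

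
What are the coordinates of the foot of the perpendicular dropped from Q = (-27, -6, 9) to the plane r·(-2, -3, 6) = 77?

The perpendicular from Q has direction n = (-2, -3, 6): r = (-27, -6, 9) + λ(-2, -3, 6).
Substitute into the plane: n·(Q + λn) = 77 gives 126 + 49λ = 77, so λ = -1.
Foot = (-27, -6, 9) + (-1)·(-2, -3, 6) = (-25, -3, 3).

(-25, -3, 3)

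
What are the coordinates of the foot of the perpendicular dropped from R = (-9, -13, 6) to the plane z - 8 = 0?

n = (0, 0, 1), |n|² = 1, and n·R − 8 = -2.
t = -2/1 = -2, so the foot is R − t·n = (-9, -13, 6) − (-2)·(0, 0, 1) = (-9, -13, 8).

(-9, -13, 8)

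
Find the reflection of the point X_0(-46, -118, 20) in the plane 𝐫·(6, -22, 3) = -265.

With n = (6, -22, 3), the signed offset is (n·X_0 − (-265))/|n|² = 2645/529 = 5.
X_0' = X_0 − 2t·n = (-46, -118, 20) − 10·(6, -22, 3) = (-106, 102, -10).

(-106, 102, -10)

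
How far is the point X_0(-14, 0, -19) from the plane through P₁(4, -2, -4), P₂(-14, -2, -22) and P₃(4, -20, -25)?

P₁P₂ = (-18, 0, -18) and P₁P₃ = (0, -18, -21), so a normal is n = P₁P₂ × P₁P₃ = (-324, -378, 324).
d = |(-324)·(-14) + (-378)·0 + 324·(-19) − (-1836)| / √(104976 + 142884 + 104976) = |216| / 594 = 4/11.

4/11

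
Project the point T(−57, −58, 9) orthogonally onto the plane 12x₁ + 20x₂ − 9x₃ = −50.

n = (12, 20, −9), |n|² = 625, and n·T − (-50) = -1875.
t = -1875/625 = -3, so the foot is T − t·n = (−57, −58, 9) − (-3)·(12, 20, −9) = (−21, 2, −18).

(-21, 2, -18)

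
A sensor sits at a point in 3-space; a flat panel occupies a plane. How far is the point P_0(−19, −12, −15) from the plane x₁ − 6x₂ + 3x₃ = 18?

Normal vector n = (1, −6, 3), and n·(−19, −12, −15) − 18 = −10.
|n| = √(1 + 36 + 9) = √46, so the distance is |-10|/√46 = 5√46/23.

5√46/23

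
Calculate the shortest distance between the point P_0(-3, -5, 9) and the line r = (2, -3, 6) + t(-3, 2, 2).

√21

Direction vector d = (-3, 2, 2).
AP = (-5, -2, 3), and AP × d = (-10, 1, -16).
|AP × d|² = 357 and |d|² = 17, so the distance is √(357/17) = √21.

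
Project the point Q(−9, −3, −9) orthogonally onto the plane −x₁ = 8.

(-8, -3, -9)

n = (−1, 0, 0), |n|² = 1, and n·Q − 8 = 1.
t = 1/1 = 1, so the foot is Q − t·n = (−9, −3, −9) − 1·(−1, 0, 0) = (−8, −3, −9).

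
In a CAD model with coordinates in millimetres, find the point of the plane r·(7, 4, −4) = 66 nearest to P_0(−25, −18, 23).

(10, 2, 3)

n = (7, 4, −4), |n|² = 81, and n·P_0 − 66 = -405.
t = -405/81 = -5, so the foot is P_0 − t·n = (−25, −18, 23) − (-5)·(7, 4, −4) = (10, 2, 3).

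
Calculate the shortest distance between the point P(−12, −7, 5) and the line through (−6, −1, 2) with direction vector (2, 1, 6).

Direction vector d = (2, 1, 6).
AP = (−6, −6, 3); AP·d = 0, |AP|² = 81, |d|² = 41.
distance² = |AP|² − (AP·d)²/|d|² = 81 − 0/41 = 81, so the distance is 9.

9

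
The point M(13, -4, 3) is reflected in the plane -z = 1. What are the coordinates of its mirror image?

(13, -4, -5)

n = (0, 0, -1), |n|² = 1, n·M − 1 = -4, so t = -4/1 = -4.
Foot F = M − (-4)·n = (13, -4, -1); the reflection is 2F − M = (13, -4, -5).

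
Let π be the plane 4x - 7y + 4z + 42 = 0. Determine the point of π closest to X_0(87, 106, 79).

The perpendicular from X_0 has direction n = (4, -7, 4): r = (87, 106, 79) + μ(4, -7, 4).
Substitute into the plane: n·(X_0 + μn) = -42 gives -78 + 81μ = -42, so μ = 4/9.
Foot = (87, 106, 79) + (4/9)·(4, -7, 4) = (799/9, 926/9, 727/9).

(799/9, 926/9, 727/9)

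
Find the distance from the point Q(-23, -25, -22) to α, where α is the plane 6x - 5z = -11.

17√61/61

Normal vector n = (6, 0, -5), and n·(-23, -25, -22) - (-11) = -17.
|n| = √(36 + 0 + 25) = √61, so the distance is |-17|/√61 = 17/√61.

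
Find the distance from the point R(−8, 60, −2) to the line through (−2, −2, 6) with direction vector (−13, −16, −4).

Direction vector d = (−13, −16, −4).
AP = (−6, 62, −8), and AP × d = (−376, 80, 902).
|AP × d|² = 961380 and |d|² = 441, so the distance is √(961380/441) = √2180 = 2√545.

2√545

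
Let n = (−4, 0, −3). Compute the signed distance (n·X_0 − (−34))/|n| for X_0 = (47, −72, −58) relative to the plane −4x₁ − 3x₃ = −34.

4

n·X_0 − (-34) = 20.
|n| = 5, so the signed distance is 20/5 = 4.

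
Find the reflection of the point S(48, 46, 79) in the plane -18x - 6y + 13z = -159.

n = (-18, -6, 13), |n|² = 529, n·S − (-159) = 46, so t = 46/529 = 2/23.
Foot F = S − (2/23)·n = (1140/23, 1070/23, 1791/23); the reflection is 2F − S = (1176/23, 1082/23, 1765/23).

(1176/23, 1082/23, 1765/23)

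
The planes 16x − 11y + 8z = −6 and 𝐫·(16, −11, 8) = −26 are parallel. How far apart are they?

20/21

Both planes have normal n = (16, −11, 8), |n| = 21. Any point on the first plane is at distance |(-26) − (-6)|/|n| = 20/21 from the second.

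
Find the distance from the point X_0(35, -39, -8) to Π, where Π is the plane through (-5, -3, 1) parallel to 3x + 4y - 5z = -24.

Parallel planes share the normal n = (3, 4, -5); since (-5, -3, 1) lies on the plane, its equation is 3x + 4y - 5z = -32.
d = |3·35 + 4·(-39) + (-5)·(-8) − (-32)| / √(9 + 16 + 25) = |21| / (5√2) = 21/(5√2).

21√2/10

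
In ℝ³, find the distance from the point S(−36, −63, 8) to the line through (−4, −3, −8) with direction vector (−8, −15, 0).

16

Direction vector d = (−8, −15, 0).
AP = (−32, −60, 16); AP·d = 1156, |AP|² = 4880, |d|² = 289.
distance² = |AP|² − (AP·d)²/|d|² = 4880 − 1336336/289 = 256, so the distance is 16.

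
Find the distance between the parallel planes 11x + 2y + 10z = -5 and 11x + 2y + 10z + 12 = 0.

With common normal n = (11, 2, 10) (|n| = 15), the distance is |(-5) − (-12)|/|n| = 7/15.

7/15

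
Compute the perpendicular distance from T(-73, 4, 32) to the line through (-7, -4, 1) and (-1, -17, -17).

√3265

A direction vector is d = (6, -13, -18).
AP = (-66, 8, 31), and AP × d = (259, -1002, 810).
|AP × d|² = 1727185 and |d|² = 529, so the distance is √(1727185/529) = √3265.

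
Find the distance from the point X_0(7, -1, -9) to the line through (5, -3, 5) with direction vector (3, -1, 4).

10

Direction vector d = (3, -1, 4).
AP = (2, 2, -14), and AP × d = (-6, -50, -8).
|AP × d|² = 2600 and |d|² = 26, so the distance is √(2600/26) = √100 = 10.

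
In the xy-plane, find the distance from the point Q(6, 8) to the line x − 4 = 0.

The normal to the line is n = (1, 0) with |n| = 1.
|n·Q − 4| = |6 − 4| = 2, so the distance is 2/1 = 2.

2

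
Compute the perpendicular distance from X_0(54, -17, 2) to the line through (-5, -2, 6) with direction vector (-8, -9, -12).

√3433

Direction vector d = (-8, -9, -12).
AP = (59, -15, -4); AP·d = -289, |AP|² = 3722, |d|² = 289.
distance² = |AP|² − (AP·d)²/|d|² = 3722 − 83521/289 = 3433, so the distance is √3433.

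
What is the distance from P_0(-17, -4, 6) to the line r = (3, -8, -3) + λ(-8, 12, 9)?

Direction vector d = (-8, 12, 9).
AP = (-20, 4, 9); AP·d = 289, |AP|² = 497, |d|² = 289.
distance² = |AP|² − (AP·d)²/|d|² = 497 − 83521/289 = 208, so the distance is 4√13.

4√13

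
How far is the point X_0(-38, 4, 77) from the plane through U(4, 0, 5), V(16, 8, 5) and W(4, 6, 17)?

24/√61

UV = (12, 8, 0) and UW = (0, 6, 12), so a normal is n = UV × UW = (96, -144, 72).
d = |96·(-38) + (-144)·4 + 72·77 − 744| / √(9216 + 20736 + 5184) = |576| / (24√61) = 24√61/61.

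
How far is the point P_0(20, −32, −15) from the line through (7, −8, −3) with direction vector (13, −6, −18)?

Direction vector d = (13, −6, −18).
AP = (13, −24, −12), and AP × d = (360, 78, 234).
|AP × d|² = 190440 and |d|² = 529, so the distance is √(190440/529) = √360 = 6√10.

6√10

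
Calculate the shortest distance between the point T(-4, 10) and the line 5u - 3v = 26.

The normal to the line is n = (5, -3) with |n| = √34.
|n·T − 26| = |-50 − 26| = 76, so the distance is 76/√34 = 38√34/17.

76/√34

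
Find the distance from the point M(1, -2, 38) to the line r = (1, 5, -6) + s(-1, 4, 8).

√689

Direction vector d = (-1, 4, 8).
AP = (0, -7, 44); AP·d = 324, |AP|² = 1985, |d|² = 81.
distance² = |AP|² − (AP·d)²/|d|² = 1985 − 104976/81 = 689, so the distance is √689.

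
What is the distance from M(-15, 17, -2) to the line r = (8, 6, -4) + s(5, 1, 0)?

√238

Direction vector d = (5, 1, 0).
AP = (-23, 11, 2), and AP × d = (-2, 10, -78).
|AP × d|² = 6188 and |d|² = 26, so the distance is √(6188/26) = √238.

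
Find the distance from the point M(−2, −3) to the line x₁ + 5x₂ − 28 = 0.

45√26/26

d = |1·(-2) + 5·(-3) − 28| / √(1 + 25) = |-45|/√26 = 45/√26.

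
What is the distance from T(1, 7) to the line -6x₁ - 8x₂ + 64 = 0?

The normal to the line is n = (-6, -8) with |n| = 10.
|n·T − (-64)| = |-62 − (-64)| = 2, so the distance is 2/10 = 1/5.

1/5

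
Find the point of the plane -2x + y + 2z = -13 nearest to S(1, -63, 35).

(5, -65, 31)

n = (-2, 1, 2), |n|² = 9, and n·S − (-13) = 18.
t = 18/9 = 2, so the foot is S − t·n = (1, -63, 35) − 2·(-2, 1, 2) = (5, -65, 31).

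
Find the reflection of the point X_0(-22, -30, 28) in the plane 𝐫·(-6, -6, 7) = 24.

With n = (-6, -6, 7), the signed offset is (n·X_0 − 24)/|n|² = 484/121 = 4.
X_0' = X_0 − 2t·n = (-22, -30, 28) − 8·(-6, -6, 7) = (26, 18, -28).

(26, 18, -28)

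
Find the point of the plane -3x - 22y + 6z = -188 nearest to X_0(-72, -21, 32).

(-66, 23, 20)

The perpendicular from X_0 has direction n = (-3, -22, 6): r = (-72, -21, 32) + λ(-3, -22, 6).
Substitute into the plane: n·(X_0 + λn) = -188 gives 870 + 529λ = -188, so λ = -2.
Foot = (-72, -21, 32) + (-2)·(-3, -22, 6) = (-66, 23, 20).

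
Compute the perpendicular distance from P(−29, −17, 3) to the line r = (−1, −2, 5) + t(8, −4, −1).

√689

Direction vector d = (8, −4, −1).
AP = (−28, −15, −2); AP·d = -162, |AP|² = 1013, |d|² = 81.
distance² = |AP|² − (AP·d)²/|d|² = 1013 − 26244/81 = 689, so the distance is √689.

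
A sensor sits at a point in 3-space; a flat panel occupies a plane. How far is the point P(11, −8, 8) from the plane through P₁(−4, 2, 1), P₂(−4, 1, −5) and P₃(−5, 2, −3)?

P₁P₂ = (0, −1, −6) and P₁P₃ = (−1, 0, −4), so a normal is n = P₁P₂ × P₁P₃ = (4, 6, −1).
d = |4·11 + 6·(-8) + (-1)·8 − (-5)| / √(16 + 36 + 1) = |-7| / √53 = 7√53/53.

7/√53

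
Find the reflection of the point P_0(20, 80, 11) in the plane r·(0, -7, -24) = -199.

With n = (0, -7, -24), the signed offset is (n·P_0 − (-199))/|n|² = -625/625 = -1.
P_0' = P_0 − 2t·n = (20, 80, 11) − (-2)·(0, -7, -24) = (20, 66, -37).

(20, 66, -37)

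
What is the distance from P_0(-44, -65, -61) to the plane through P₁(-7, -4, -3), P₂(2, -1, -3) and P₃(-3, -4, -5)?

P₁P₂ = (9, 3, 0) and P₁P₃ = (4, 0, -2), so a normal is n = P₁P₂ × P₁P₃ = (-6, 18, -12).
Then n·(-44, -65, -61) - 6 = -180.
|n| = √(36 + 324 + 144) = 6√14, so the distance is |-180|/(6√14) = 30/√14.

15√14/7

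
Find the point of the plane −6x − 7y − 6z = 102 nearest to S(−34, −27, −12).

(-16, -6, 6)

n = (−6, −7, −6), |n|² = 121, and n·S − 102 = 363.
t = 363/121 = 3, so the foot is S − t·n = (−34, −27, −12) − 3·(−6, −7, −6) = (−16, −6, 6).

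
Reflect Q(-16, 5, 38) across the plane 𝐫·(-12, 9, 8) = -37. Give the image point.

With n = (-12, 9, 8), the signed offset is (n·Q − (-37))/|n|² = 578/289 = 2.
Q' = Q − 2t·n = (-16, 5, 38) − 4·(-12, 9, 8) = (32, -31, 6).

(32, -31, 6)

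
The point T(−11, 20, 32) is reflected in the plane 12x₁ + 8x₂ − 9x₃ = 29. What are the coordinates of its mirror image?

(13, 36, 14)

n = (12, 8, −9), |n|² = 289, n·T − 29 = -289, so t = -289/289 = -1.
Foot F = T − (-1)·n = (1, 28, 23); the reflection is 2F − T = (13, 36, 14).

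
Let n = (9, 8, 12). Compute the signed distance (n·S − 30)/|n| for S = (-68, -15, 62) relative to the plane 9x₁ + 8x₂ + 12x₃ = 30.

-18/17

n·S − 30 = -18.
|n| = 17, so the signed distance is -18/17.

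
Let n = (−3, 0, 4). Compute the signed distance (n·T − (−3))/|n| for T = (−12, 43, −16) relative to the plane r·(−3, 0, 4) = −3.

n·T − (-3) = -25.
|n| = 5, so the signed distance is -25/5 = -5.

-5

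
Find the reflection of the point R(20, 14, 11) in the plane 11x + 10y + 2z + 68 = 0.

With n = (11, 10, 2), the signed offset is (n·R − (-68))/|n|² = 450/225 = 2.
R' = R − 2t·n = (20, 14, 11) − 4·(11, 10, 2) = (-24, -26, 3).

(-24, -26, 3)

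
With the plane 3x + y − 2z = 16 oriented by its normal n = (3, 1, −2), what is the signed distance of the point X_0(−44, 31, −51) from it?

n·X_0 − 16 = -15.
|n| = √14, so the signed distance is -15√14/14.

-15√14/14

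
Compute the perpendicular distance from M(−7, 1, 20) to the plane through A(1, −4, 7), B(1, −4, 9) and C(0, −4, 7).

5

AB = (0, 0, 2) and AC = (−1, 0, 0), so a normal is n = AB × AC = (0, −2, 0).
d = |(-2)·1 − 8| / √(0 + 4 + 0) = |-10| / 2 = 5.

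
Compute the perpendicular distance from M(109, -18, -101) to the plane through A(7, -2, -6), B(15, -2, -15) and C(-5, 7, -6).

AB = (8, 0, -9) and AC = (-12, 9, 0), so a normal is n = AB × AC = (81, 108, 72).
Then n·(109, -18, -101) - (-81) = -306.
|n| = √(6561 + 11664 + 5184) = 153, so the distance is |-306|/153 = 2.

2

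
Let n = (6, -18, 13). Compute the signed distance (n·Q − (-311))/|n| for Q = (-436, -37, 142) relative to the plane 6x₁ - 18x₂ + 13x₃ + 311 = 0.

9

n·Q − (-311) = 207.
|n| = 23, so the signed distance is 207/23 = 9.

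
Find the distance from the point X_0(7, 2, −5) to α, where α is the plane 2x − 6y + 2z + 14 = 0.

3√11/11

d = |2·7 + (-6)·2 + 2·(-5) − (-14)| / √(4 + 36 + 4) = |6| / (2√11) = 3√11/11.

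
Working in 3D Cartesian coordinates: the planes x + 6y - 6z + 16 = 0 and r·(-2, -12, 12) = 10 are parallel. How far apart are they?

11√73/73

Divide the second equation by -2 to match normals: x + 6y - 6z = -5.
With common normal n = (1, 6, -6) (|n| = √73), the distance is |(-16) − (-5)|/|n| = 11/√73 = 11√73/73.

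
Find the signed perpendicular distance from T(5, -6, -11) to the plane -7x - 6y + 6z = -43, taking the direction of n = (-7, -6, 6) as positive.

-2

n·T − (-43) = -22.
|n| = 11, so the signed distance is -22/11 = -2.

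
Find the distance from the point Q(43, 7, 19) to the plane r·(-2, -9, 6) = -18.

17/11

n = (-2, -9, 6); n·P − (-18) = -17; |n| = 11; distance = 17/11.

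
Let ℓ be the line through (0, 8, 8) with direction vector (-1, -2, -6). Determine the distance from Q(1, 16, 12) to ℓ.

2√10

Direction vector d = (-1, -2, -6).
AP = (1, 8, 4); AP·d = -41, |AP|² = 81, |d|² = 41.
distance² = |AP|² − (AP·d)²/|d|² = 81 − 1681/41 = 40, so the distance is 2√10.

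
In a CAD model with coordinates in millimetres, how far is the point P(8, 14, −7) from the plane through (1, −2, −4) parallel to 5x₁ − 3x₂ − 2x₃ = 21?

Parallel planes share the normal n = (5, −3, −2); since (1, −2, −4) lies on the plane, its equation is 5x₁ − 3x₂ − 2x₃ = 19.
Then n·(8, 14, −7) − 19 = −7.
|n| = √(25 + 9 + 4) = √38, so the distance is |-7|/√38 = 7/√38.

7/√38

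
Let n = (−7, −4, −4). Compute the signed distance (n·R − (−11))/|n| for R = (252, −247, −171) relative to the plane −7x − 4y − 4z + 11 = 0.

-9

n·R − (-11) = -81.
|n| = 9, so the signed distance is -81/9 = -9.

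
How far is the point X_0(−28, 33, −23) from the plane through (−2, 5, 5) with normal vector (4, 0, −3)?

The plane has equation n·(r − (−2, 5, 5)) = 0, i.e. n·r = -23.
Then n·(−28, 33, −23) − (−23) = −20.
|n| = √(16 + 0 + 9) = 5, so the distance is |-20|/5 = 4.

4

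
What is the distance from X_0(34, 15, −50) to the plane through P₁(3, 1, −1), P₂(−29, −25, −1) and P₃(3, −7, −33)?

P₁P₂ = (−32, −26, 0) and P₁P₃ = (0, −8, −32), so a normal is n = P₁P₂ × P₁P₃ = (832, −1024, 256).
Then n·(34, 15, −50) − 1216 = −1088.
|n| = √(692224 + 1048576 + 65536) = 1344, so the distance is |-1088|/1344 = 17/21.

17/21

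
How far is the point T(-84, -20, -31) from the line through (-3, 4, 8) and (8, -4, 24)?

A direction vector is d = (11, -8, 16).
AP = (-81, -24, -39), and AP × d = (-696, 867, 912).
|AP × d|² = 2067849 and |d|² = 441, so the distance is √(2067849/441) = √4689 = 3√521.

3√521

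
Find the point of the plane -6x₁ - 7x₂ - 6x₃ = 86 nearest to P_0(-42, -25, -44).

n = (-6, -7, -6), |n|² = 121, and n·P_0 − 86 = 605.
t = 605/121 = 5, so the foot is P_0 − t·n = (-42, -25, -44) − 5·(-6, -7, -6) = (-12, 10, -14).

(-12, 10, -14)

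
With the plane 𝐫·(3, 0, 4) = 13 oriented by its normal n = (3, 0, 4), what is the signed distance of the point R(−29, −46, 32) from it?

28/5

n·R − 13 = 28.
|n| = 5, so the signed distance is 28/5.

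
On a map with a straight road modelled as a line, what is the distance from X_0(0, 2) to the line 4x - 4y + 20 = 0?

3√2/2

The normal to the line is n = (4, -4) with |n| = 4√2.
|n·X_0 − (-20)| = |-8 − (-20)| = 12, so the distance is 12/(4√2) = 3/√2.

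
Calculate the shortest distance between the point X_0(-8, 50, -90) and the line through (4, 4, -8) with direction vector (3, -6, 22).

2√130

Direction vector d = (3, -6, 22).
AP = (-12, 46, -82), and AP × d = (520, 18, -66).
|AP × d|² = 275080 and |d|² = 529, so the distance is √(275080/529) = √520 = 2√130.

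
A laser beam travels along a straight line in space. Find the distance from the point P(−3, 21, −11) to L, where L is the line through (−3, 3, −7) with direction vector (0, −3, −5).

3√34

Direction vector d = (0, −3, −5).
AP = (0, 18, −4), and AP × d = (−102, 0, 0).
|AP × d|² = 10404 and |d|² = 34, so the distance is √(10404/34) = √306 = 3√34.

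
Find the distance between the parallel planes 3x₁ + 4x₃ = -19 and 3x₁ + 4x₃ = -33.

14/5

With common normal n = (3, 0, 4) (|n| = 5), the distance is |(-19) − (-33)|/|n| = 14/5.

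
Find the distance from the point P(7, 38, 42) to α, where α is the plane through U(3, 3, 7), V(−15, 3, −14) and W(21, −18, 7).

28/11

UV = (−18, 0, −21) and UW = (18, −21, 0), so a normal is n = UV × UW = (−441, −378, 378).
Then n·(7, 38, 42) − 189 = −1764.
|n| = √(194481 + 142884 + 142884) = 693, so the distance is |-1764|/693 = 28/11.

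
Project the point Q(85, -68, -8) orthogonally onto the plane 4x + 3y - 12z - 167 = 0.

(1085/13, -899/13, -44/13)

The perpendicular from Q has direction n = (4, 3, -12): r = (85, -68, -8) + μ(4, 3, -12).
Substitute into the plane: n·(Q + μn) = 167 gives 232 + 169μ = 167, so μ = -5/13.
Foot = (85, -68, -8) + (-5/13)·(4, 3, -12) = (1085/13, -899/13, -44/13).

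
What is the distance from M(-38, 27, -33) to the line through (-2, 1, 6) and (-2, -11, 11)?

2√493

A direction vector is d = (0, -12, 5).
AP = (-36, 26, -39); AP·d = -507, |AP|² = 3493, |d|² = 169.
distance² = |AP|² − (AP·d)²/|d|² = 3493 − 257049/169 = 1972, so the distance is 2√493.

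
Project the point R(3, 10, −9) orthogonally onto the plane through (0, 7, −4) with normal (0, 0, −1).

n = (0, 0, −1), |n|² = 1, and n·R − 4 = 5.
t = 5/1 = 5, so the foot is R − t·n = (3, 10, −9) − 5·(0, 0, −1) = (3, 10, −4).

(3, 10, -4)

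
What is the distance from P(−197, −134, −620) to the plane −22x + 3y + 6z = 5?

d = |(-22)·(-197) + 3·(-134) + 6·(-620) − 5| / √(484 + 9 + 36) = |207| / 23 = 9.

9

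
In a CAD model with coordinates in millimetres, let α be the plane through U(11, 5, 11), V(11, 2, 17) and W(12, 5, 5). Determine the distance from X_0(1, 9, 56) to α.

UV = (0, −3, 6) and UW = (1, 0, −6), so a normal is n = UV × UW = (18, 6, 3).
n = (18, 6, 3); n·P − 261 = -21; |n| = 3√41; distance = 21/(3√41) = 7√41/41.

7√41/41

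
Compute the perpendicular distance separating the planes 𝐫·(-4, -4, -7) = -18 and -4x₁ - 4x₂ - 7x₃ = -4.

Both planes have normal n = (-4, -4, -7), |n| = 9. Any point on the first plane is at distance |(-4) − (-18)|/|n| = 14/9 from the second.

14/9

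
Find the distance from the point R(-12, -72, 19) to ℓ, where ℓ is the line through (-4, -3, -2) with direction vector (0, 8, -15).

√2665

Direction vector d = (0, 8, -15).
AP = (-8, -69, 21); AP·d = -867, |AP|² = 5266, |d|² = 289.
distance² = |AP|² − (AP·d)²/|d|² = 5266 − 751689/289 = 2665, so the distance is √2665.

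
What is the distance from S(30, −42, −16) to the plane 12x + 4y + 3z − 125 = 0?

n = (12, 4, 3); n·P − 125 = 19; |n| = 13; distance = 19/13.

19/13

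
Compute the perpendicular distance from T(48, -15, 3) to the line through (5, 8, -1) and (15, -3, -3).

A direction vector is d = (10, -11, -2).
AP = (43, -23, 4), and AP × d = (90, 126, -243).
|AP × d|² = 83025 and |d|² = 225, so the distance is √(83025/225) = √369 = 3√41.

3√41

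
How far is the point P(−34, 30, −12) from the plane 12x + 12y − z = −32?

Normal vector n = (12, 12, −1), and n·(−34, 30, −12) − (−32) = −4.
|n| = √(144 + 144 + 1) = 17, so the distance is |-4|/17 = 4/17.

4/17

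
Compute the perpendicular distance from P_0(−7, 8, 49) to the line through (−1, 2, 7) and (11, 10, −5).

6√29

A direction vector is d = (12, 8, −12).
AP = (−6, 6, 42); AP·d = -528, |AP|² = 1836, |d|² = 352.
distance² = |AP|² − (AP·d)²/|d|² = 1836 − 278784/352 = 1044, so the distance is 6√29.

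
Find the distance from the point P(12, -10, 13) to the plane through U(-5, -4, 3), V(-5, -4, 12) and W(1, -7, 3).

UV = (0, 0, 9) and UW = (6, -3, 0), so a normal is n = UV × UW = (27, 54, 0).
Then n·(12, -10, 13) - (-351) = 135.
|n| = √(729 + 2916 + 0) = 27√5, so the distance is |135|/(27√5) = √5.

√5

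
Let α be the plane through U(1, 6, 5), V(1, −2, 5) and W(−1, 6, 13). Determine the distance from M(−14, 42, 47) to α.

UV = (0, −8, 0) and UW = (−2, 0, 8), so a normal is n = UV × UW = (−64, 0, −16).
n = (−64, 0, −16); n·P − (-144) = 288; |n| = 16√17; distance = 288/(16√17) = 18/√17.

18√17/17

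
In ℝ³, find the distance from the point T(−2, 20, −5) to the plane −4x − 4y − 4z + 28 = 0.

Normal vector n = (−4, −4, −4), and n·(−2, 20, −5) − (−28) = −24.
|n| = √(16 + 16 + 16) = 4√3, so the distance is |-24|/(4√3) = 2√3.

2√3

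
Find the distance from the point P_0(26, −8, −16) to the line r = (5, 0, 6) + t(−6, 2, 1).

Direction vector d = (−6, 2, 1).
AP = (21, −8, −22); AP·d = -164, |AP|² = 989, |d|² = 41.
distance² = |AP|² − (AP·d)²/|d|² = 989 − 26896/41 = 333, so the distance is 3√37.

3√37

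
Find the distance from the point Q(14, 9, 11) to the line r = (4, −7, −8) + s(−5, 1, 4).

Direction vector d = (−5, 1, 4).
AP = (10, 16, 19), and AP × d = (45, −135, 90).
|AP × d|² = 28350 and |d|² = 42, so the distance is √(28350/42) = √675 = 15√3.

15√3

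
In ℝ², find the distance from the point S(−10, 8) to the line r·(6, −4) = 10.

The normal to the line is n = (6, −4) with |n| = 2√13.
|n·S − 10| = |-92 − 10| = 102, so the distance is 102/(2√13) = 51/√13.

51/√13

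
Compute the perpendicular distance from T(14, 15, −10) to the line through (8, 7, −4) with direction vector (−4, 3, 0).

2√34

Direction vector d = (−4, 3, 0).
AP = (6, 8, −6), and AP × d = (18, 24, 50).
|AP × d|² = 3400 and |d|² = 25, so the distance is √(3400/25) = √136 = 2√34.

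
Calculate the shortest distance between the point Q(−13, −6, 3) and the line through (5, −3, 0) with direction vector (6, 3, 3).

Direction vector d = (6, 3, 3).
AP = (−18, −3, 3); AP·d = -108, |AP|² = 342, |d|² = 54.
distance² = |AP|² − (AP·d)²/|d|² = 342 − 11664/54 = 126, so the distance is 3√14.

3√14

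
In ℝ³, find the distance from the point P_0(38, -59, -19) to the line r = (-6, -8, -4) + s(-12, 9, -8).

Direction vector d = (-12, 9, -8).
AP = (44, -51, -15), and AP × d = (543, 532, -216).
|AP × d|² = 624529 and |d|² = 289, so the distance is √(624529/289) = √2161.

√2161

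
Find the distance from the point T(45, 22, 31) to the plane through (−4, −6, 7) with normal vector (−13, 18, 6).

11/23

The plane has equation n·(r − (−4, −6, 7)) = 0, i.e. n·r = -14.
Then n·(45, 22, 31) − (−14) = 11.
|n| = √(169 + 324 + 36) = 23, so the distance is |11|/23 = 11/23.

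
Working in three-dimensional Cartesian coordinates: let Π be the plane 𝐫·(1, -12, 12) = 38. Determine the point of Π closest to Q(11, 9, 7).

(190/17, 117/17, 155/17)

The perpendicular from Q has direction n = (1, -12, 12): r = (11, 9, 7) + μ(1, -12, 12).
Substitute into the plane: n·(Q + μn) = 38 gives -13 + 289μ = 38, so μ = 3/17.
Foot = (11, 9, 7) + (3/17)·(1, -12, 12) = (190/17, 117/17, 155/17).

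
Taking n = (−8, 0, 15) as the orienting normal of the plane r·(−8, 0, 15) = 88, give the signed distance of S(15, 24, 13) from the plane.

-13/17

n·S − 88 = -13.
|n| = 17, so the signed distance is -13/17.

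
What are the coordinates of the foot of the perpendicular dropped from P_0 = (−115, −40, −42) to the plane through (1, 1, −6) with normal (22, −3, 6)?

(-5, -55, -12)

n = (22, −3, 6), |n|² = 529, and n·P_0 − (-17) = -2645.
t = -2645/529 = -5, so the foot is P_0 − t·n = (−115, −40, −42) − (-5)·(22, −3, 6) = (−5, −55, −12).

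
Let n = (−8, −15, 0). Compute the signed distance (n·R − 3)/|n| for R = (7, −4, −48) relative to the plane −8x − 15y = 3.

n·R − 3 = 1.
|n| = 17, so the signed distance is 1/17.

1/17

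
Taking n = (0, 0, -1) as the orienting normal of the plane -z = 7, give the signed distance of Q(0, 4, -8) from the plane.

1

n·Q − 7 = 1.
|n| = 1, so the signed distance is 1/1 = 1.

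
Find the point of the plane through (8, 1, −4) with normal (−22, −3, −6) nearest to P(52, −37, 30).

(8, -43, 18)

The perpendicular from P has direction n = (−22, −3, −6): r = (52, −37, 30) + t(−22, −3, −6).
Substitute into the plane: n·(P + tn) = -155 gives -1213 + 529t = -155, so t = 2.
Foot = (52, −37, 30) + 2·(−22, −3, −6) = (8, −43, 18).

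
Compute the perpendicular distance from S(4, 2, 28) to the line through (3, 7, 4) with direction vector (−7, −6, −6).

√481

Direction vector d = (−7, −6, −6).
AP = (1, −5, 24), and AP × d = (174, −162, −41).
|AP × d|² = 58201 and |d|² = 121, so the distance is √(58201/121) = √481.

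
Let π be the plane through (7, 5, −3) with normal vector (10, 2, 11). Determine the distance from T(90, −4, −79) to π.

The plane has equation n·(r − (7, 5, −3)) = 0, i.e. n·r = 47.
Then n·(90, −4, −79) − 47 = −24.
|n| = √(100 + 4 + 121) = 15, so the distance is |-24|/15 = 8/5.

8/5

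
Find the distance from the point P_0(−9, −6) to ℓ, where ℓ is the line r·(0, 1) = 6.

12

The normal to the line is n = (0, 1) with |n| = 1.
|n·P_0 − 6| = |-6 − 6| = 12, so the distance is 12/1 = 12.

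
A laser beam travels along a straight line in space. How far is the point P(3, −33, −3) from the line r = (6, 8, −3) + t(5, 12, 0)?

13

Direction vector d = (5, 12, 0).
AP = (−3, −41, 0), and AP × d = (0, 0, 169).
|AP × d|² = 28561 and |d|² = 169, so the distance is √(28561/169) = √169 = 13.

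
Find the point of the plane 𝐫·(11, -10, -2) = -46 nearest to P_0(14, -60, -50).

(-30, -20, -42)

The perpendicular from P_0 has direction n = (11, -10, -2): r = (14, -60, -50) + t(11, -10, -2).
Substitute into the plane: n·(P_0 + tn) = -46 gives 854 + 225t = -46, so t = -4.
Foot = (14, -60, -50) + (-4)·(11, -10, -2) = (-30, -20, -42).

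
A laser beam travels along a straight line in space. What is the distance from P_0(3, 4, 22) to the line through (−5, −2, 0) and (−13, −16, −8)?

2√65

A direction vector is d = (−8, −14, −8).
AP = (8, 6, 22), and AP × d = (260, −112, −64).
|AP × d|² = 84240 and |d|² = 324, so the distance is √(84240/324) = √260 = 2√65.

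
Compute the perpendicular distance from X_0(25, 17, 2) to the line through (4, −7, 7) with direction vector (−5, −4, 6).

√349

Direction vector d = (−5, −4, 6).
AP = (21, 24, −5); AP·d = -231, |AP|² = 1042, |d|² = 77.
distance² = |AP|² − (AP·d)²/|d|² = 1042 − 53361/77 = 349, so the distance is √349.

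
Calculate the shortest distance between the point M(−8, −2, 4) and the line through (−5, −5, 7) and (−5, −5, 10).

A direction vector is d = (0, 0, 3).
AP = (−3, 3, −3), and AP × d = (9, 9, 0).
|AP × d|² = 162 and |d|² = 9, so the distance is √(162/9) = √18 = 3√2.

3√2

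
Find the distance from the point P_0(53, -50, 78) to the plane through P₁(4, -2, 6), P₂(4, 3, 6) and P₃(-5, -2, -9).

29√34/34

P₁P₂ = (0, 5, 0) and P₁P₃ = (-9, 0, -15), so a normal is n = P₁P₂ × P₁P₃ = (-75, 0, 45).
d = |(-75)·53 + 45·78 − (-30)| / √(5625 + 0 + 2025) = |-435| / (15√34) = 29√34/34.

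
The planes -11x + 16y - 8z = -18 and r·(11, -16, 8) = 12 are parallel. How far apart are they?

2/7

Divide the second equation by -1 to match normals: -11x + 16y - 8z = -12.
Both planes have normal n = (-11, 16, -8), |n| = 21. Any point on the first plane is at distance |(-12) − (-18)|/|n| = 6/21 = 2/7 from the second.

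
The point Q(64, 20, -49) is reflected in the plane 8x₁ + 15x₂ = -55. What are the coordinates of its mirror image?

n = (8, 15, 0), |n|² = 289, n·Q − (-55) = 867, so t = 867/289 = 3.
Foot F = Q − 3·n = (40, -25, -49); the reflection is 2F − Q = (16, -70, -49).

(16, -70, -49)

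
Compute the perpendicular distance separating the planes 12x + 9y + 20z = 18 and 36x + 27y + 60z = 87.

11/25

Divide the second equation by 3 to match normals: 12x + 9y + 20z = 29.
With common normal n = (12, 9, 20) (|n| = 25), the distance is |18 − 29|/|n| = 11/25.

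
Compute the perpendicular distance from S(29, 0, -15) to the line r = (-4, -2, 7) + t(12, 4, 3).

√901

Direction vector d = (12, 4, 3).
AP = (33, 2, -22); AP·d = 338, |AP|² = 1577, |d|² = 169.
distance² = |AP|² − (AP·d)²/|d|² = 1577 − 114244/169 = 901, so the distance is √901.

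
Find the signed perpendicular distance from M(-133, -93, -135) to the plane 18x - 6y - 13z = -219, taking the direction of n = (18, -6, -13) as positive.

n·M − (-219) = 138.
|n| = 23, so the signed distance is 138/23 = 6.

6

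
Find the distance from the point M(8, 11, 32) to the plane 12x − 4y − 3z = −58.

Normal vector n = (12, −4, −3), and n·(8, 11, 32) − (−58) = 14.
|n| = √(144 + 16 + 9) = 13, so the distance is |14|/13 = 14/13.

14/13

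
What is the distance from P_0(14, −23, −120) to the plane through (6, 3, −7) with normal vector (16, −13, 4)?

2/3

The plane has equation n·(r − (6, 3, −7)) = 0, i.e. n·r = 29.
Then n·(14, −23, −120) − 29 = 14.
|n| = √(256 + 169 + 16) = 21, so the distance is |14|/21 = 2/3.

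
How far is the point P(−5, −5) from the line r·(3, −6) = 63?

d = |3·(-5) + (-6)·(-5) − 63| / √(9 + 36) = |-48|/(3√5) = 16√5/5.

16√5/5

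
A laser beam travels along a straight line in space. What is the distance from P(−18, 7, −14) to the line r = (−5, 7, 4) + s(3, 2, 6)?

2√13

Direction vector d = (3, 2, 6).
AP = (−13, 0, −18), and AP × d = (36, 24, −26).
|AP × d|² = 2548 and |d|² = 49, so the distance is √(2548/49) = √52 = 2√13.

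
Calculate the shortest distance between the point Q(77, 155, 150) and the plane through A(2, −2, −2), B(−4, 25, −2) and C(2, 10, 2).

AB = (−6, 27, 0) and AC = (0, 12, 4), so a normal is n = AB × AC = (108, 24, −72).
Then n·(77, 155, 150) − 312 = 924.
|n| = √(11664 + 576 + 5184) = 132, so the distance is |924|/132 = 7.

7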